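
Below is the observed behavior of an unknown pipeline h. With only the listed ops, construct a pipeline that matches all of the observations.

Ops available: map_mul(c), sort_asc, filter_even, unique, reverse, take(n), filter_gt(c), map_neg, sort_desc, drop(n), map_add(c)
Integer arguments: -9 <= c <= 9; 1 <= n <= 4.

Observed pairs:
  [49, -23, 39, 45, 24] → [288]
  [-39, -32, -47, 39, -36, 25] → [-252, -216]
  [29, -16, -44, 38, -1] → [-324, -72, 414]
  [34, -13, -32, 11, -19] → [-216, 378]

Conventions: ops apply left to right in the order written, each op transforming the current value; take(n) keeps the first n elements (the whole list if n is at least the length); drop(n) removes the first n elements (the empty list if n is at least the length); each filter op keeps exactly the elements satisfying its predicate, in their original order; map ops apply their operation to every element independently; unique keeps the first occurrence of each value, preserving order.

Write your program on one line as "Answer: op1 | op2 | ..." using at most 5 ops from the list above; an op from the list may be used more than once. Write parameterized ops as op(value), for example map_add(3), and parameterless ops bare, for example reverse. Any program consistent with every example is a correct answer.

filter_even | map_add(3) | map_add(5) | sort_asc | map_mul(9)

Check, running the answer program on each example:
  [49, -23, 39, 45, 24] -> [24] -> [27] -> [32] -> [32] -> [288]
  [-39, -32, -47, 39, -36, 25] -> [-32, -36] -> [-29, -33] -> [-24, -28] -> [-28, -24] -> [-252, -216]
  [29, -16, -44, 38, -1] -> [-16, -44, 38] -> [-13, -41, 41] -> [-8, -36, 46] -> [-36, -8, 46] -> [-324, -72, 414]
  [34, -13, -32, 11, -19] -> [34, -32] -> [37, -29] -> [42, -24] -> [-24, 42] -> [-216, 378]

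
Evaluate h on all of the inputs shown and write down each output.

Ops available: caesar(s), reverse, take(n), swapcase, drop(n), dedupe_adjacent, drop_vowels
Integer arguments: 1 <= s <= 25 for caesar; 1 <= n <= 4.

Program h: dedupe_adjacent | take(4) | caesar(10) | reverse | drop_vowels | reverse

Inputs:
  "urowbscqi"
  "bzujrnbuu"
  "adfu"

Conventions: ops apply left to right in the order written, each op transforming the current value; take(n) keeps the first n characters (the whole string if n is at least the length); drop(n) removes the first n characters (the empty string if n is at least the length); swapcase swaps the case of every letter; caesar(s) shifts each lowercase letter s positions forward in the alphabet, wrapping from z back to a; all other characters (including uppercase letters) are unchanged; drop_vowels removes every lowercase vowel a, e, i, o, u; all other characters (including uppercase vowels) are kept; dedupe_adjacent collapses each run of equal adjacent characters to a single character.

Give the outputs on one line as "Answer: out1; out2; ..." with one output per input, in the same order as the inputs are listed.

"byg"; "ljt"; "knp"

Execution, op by op:
  "urowbscqi" -> "urowbscqi" -> "urow" -> "ebyg" -> "gybe" -> "gyb" -> "byg"
  "bzujrnbuu" -> "bzujrnbu" -> "bzuj" -> "ljet" -> "tejl" -> "tjl" -> "ljt"
  "adfu" -> "adfu" -> "adfu" -> "knpe" -> "epnk" -> "pnk" -> "knp"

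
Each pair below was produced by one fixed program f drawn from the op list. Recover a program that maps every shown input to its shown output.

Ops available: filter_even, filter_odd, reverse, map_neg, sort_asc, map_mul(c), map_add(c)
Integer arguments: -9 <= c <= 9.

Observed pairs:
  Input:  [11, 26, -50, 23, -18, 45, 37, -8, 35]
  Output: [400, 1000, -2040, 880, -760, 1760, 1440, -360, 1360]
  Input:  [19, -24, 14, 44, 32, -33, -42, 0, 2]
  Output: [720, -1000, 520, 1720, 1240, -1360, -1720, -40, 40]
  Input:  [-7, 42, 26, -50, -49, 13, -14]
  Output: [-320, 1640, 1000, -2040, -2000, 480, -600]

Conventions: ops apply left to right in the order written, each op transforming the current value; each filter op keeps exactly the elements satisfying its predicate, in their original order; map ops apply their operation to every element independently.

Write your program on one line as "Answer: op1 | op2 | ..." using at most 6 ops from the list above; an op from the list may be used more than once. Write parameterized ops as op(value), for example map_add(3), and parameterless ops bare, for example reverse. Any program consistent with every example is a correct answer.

reverse | map_mul(-5) | map_add(5) | map_mul(8) | reverse | map_neg

Check, running the answer program on each example:
  [11, 26, -50, 23, -18, 45, 37, -8, 35] -> [35, -8, 37, 45, -18, 23, -50, 26, 11] -> [-175, 40, -185, -225, 90, -115, 250, -130, -55] -> [-170, 45, -180, -220, 95, -110, 255, -125, -50] -> [-1360, 360, -1440, -1760, 760, -880, 2040, -1000, -400] -> [-400, -1000, 2040, -880, 760, -1760, -1440, 360, -1360] -> [400, 1000, -2040, 880, -760, 1760, 1440, -360, 1360]
  [19, -24, 14, 44, 32, -33, -42, 0, 2] -> [2, 0, -42, -33, 32, 44, 14, -24, 19] -> [-10, 0, 210, 165, -160, -220, -70, 120, -95] -> [-5, 5, 215, 170, -155, -215, -65, 125, -90] -> [-40, 40, 1720, 1360, -1240, -1720, -520, 1000, -720] -> [-720, 1000, -520, -1720, -1240, 1360, 1720, 40, -40] -> [720, -1000, 520, 1720, 1240, -1360, -1720, -40, 40]
  [-7, 42, 26, -50, -49, 13, -14] -> [-14, 13, -49, -50, 26, 42, -7] -> [70, -65, 245, 250, -130, -210, 35] -> [75, -60, 250, 255, -125, -205, 40] -> [600, -480, 2000, 2040, -1000, -1640, 320] -> [320, -1640, -1000, 2040, 2000, -480, 600] -> [-320, 1640, 1000, -2040, -2000, 480, -600]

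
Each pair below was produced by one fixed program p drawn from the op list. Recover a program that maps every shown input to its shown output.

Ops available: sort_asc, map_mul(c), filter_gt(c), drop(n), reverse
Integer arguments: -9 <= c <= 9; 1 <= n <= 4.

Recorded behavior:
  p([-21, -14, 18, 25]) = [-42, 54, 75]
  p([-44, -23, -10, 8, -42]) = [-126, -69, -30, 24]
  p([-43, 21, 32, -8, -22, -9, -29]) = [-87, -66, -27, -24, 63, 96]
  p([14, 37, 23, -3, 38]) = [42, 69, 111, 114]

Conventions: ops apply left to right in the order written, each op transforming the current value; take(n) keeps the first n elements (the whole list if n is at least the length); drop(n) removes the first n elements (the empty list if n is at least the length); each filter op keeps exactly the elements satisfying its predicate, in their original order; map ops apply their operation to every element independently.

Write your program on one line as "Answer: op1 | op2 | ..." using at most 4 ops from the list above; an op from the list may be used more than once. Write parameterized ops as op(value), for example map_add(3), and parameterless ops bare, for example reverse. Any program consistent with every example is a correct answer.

sort_asc | map_mul(3) | drop(1)

Check, running the answer program on each example:
  [-21, -14, 18, 25] -> [-21, -14, 18, 25] -> [-63, -42, 54, 75] -> [-42, 54, 75]
  [-44, -23, -10, 8, -42] -> [-44, -42, -23, -10, 8] -> [-132, -126, -69, -30, 24] -> [-126, -69, -30, 24]
  [-43, 21, 32, -8, -22, -9, -29] -> [-43, -29, -22, -9, -8, 21, 32] -> [-129, -87, -66, -27, -24, 63, 96] -> [-87, -66, -27, -24, 63, 96]
  [14, 37, 23, -3, 38] -> [-3, 14, 23, 37, 38] -> [-9, 42, 69, 111, 114] -> [42, 69, 111, 114]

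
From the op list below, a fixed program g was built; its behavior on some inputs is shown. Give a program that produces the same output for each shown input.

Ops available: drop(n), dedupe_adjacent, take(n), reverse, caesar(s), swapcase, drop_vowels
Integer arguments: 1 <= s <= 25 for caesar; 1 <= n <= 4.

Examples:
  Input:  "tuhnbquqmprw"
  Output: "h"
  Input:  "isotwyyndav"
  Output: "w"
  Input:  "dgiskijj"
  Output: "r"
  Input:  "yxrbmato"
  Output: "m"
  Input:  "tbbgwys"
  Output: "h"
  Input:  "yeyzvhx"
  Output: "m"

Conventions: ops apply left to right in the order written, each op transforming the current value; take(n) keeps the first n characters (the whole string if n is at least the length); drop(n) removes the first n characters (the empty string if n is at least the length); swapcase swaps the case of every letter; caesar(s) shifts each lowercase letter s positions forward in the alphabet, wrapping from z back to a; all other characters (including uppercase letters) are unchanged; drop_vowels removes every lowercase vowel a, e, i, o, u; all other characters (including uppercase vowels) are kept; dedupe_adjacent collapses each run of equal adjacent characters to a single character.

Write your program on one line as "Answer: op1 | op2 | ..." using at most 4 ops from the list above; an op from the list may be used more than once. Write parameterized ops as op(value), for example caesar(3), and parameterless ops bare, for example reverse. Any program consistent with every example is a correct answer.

caesar(25) | caesar(15) | drop_vowels | take(1)

Check, running the answer program on each example:
  "tuhnbquqmprw" -> "stgmaptploqv" -> "hivbpeieadfk" -> "hvbpdfk" -> "h"
  "isotwyyndav" -> "hrnsvxxmczu" -> "wgchkmmbroj" -> "wgchkmmbrj" -> "w"
  "dgiskijj" -> "cfhrjhii" -> "ruwgywxx" -> "rwgywxx" -> "r"
  "yxrbmato" -> "xwqalzsn" -> "mlfpaohc" -> "mlfphc" -> "m"
  "tbbgwys" -> "saafvxr" -> "hppukmg" -> "hppkmg" -> "h"
  "yeyzvhx" -> "xdxyugw" -> "msmnjvl" -> "msmnjvl" -> "m"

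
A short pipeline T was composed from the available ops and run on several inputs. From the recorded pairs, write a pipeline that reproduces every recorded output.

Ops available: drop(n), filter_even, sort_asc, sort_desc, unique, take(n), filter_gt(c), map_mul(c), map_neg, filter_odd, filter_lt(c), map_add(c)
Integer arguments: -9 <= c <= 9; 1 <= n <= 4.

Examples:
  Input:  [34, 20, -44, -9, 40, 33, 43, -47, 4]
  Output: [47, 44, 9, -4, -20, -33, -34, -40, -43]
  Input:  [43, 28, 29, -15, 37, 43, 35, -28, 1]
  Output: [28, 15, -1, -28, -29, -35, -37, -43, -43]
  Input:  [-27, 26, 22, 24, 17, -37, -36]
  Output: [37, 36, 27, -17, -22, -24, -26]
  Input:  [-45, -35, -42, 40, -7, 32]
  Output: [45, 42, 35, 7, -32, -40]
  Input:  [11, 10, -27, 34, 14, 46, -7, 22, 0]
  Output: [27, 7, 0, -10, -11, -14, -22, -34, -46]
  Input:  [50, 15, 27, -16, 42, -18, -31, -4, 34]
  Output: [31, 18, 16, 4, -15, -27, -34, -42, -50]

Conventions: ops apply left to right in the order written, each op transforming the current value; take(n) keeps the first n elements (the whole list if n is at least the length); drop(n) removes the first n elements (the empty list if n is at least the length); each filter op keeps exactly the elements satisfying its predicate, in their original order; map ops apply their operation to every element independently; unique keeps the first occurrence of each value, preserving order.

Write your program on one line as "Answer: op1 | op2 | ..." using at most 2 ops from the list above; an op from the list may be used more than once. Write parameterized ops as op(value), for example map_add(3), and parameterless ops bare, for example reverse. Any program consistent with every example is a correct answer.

sort_asc | map_neg

Check, running the answer program on each example:
  [34, 20, -44, -9, 40, 33, 43, -47, 4] -> [-47, -44, -9, 4, 20, 33, 34, 40, 43] -> [47, 44, 9, -4, -20, -33, -34, -40, -43]
  [43, 28, 29, -15, 37, 43, 35, -28, 1] -> [-28, -15, 1, 28, 29, 35, 37, 43, 43] -> [28, 15, -1, -28, -29, -35, -37, -43, -43]
  [-27, 26, 22, 24, 17, -37, -36] -> [-37, -36, -27, 17, 22, 24, 26] -> [37, 36, 27, -17, -22, -24, -26]
  [-45, -35, -42, 40, -7, 32] -> [-45, -42, -35, -7, 32, 40] -> [45, 42, 35, 7, -32, -40]
  [11, 10, -27, 34, 14, 46, -7, 22, 0] -> [-27, -7, 0, 10, 11, 14, 22, 34, 46] -> [27, 7, 0, -10, -11, -14, -22, -34, -46]
  [50, 15, 27, -16, 42, -18, -31, -4, 34] -> [-31, -18, -16, -4, 15, 27, 34, 42, 50] -> [31, 18, 16, 4, -15, -27, -34, -42, -50]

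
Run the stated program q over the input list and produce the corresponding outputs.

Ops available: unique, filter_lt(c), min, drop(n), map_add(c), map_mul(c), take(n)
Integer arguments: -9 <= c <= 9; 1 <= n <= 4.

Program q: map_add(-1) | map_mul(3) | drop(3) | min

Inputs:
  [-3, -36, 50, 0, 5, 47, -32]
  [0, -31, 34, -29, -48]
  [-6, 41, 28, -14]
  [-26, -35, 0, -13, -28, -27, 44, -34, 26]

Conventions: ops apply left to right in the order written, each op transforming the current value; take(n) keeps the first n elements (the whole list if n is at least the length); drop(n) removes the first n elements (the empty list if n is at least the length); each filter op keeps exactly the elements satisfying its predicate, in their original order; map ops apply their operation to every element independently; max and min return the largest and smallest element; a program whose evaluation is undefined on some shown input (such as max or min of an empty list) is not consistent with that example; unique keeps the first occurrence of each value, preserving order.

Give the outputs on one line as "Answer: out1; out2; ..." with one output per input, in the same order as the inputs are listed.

-99; -147; -45; -105

Execution, op by op:
  [-3, -36, 50, 0, 5, 47, -32] -> [-4, -37, 49, -1, 4, 46, -33] -> [-12, -111, 147, -3, 12, 138, -99] -> [-3, 12, 138, -99] -> -99
  [0, -31, 34, -29, -48] -> [-1, -32, 33, -30, -49] -> [-3, -96, 99, -90, -147] -> [-90, -147] -> -147
  [-6, 41, 28, -14] -> [-7, 40, 27, -15] -> [-21, 120, 81, -45] -> [-45] -> -45
  [-26, -35, 0, -13, -28, -27, 44, -34, 26] -> [-27, -36, -1, -14, -29, -28, 43, -35, 25] -> [-81, -108, -3, -42, -87, -84, 129, -105, 75] -> [-42, -87, -84, 129, -105, 75] -> -105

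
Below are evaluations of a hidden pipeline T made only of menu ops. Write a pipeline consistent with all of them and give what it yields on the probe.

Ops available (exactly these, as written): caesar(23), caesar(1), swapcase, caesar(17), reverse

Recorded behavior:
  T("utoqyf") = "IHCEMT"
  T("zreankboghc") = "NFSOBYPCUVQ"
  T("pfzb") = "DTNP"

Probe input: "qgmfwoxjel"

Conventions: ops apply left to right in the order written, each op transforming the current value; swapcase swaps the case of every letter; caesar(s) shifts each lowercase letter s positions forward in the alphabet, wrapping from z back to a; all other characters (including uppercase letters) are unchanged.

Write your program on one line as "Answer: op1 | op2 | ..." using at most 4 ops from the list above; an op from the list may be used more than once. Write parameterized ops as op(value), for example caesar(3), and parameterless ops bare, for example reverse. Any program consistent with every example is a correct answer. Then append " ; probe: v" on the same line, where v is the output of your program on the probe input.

caesar(17) | caesar(23) | swapcase ; probe: "EUATKCLXSZ"

Check, running the answer program on each example:
  "utoqyf" -> "lkfhpw" -> "ihcemt" -> "IHCEMT"
  "zreankboghc" -> "qivrebsfxyt" -> "nfsobypcuvq" -> "NFSOBYPCUVQ"
  "pfzb" -> "gwqs" -> "dtnp" -> "DTNP"
  probe: "qgmfwoxjel" -> "hxdwnfoavc" -> "euatkclxsz" -> "EUATKCLXSZ"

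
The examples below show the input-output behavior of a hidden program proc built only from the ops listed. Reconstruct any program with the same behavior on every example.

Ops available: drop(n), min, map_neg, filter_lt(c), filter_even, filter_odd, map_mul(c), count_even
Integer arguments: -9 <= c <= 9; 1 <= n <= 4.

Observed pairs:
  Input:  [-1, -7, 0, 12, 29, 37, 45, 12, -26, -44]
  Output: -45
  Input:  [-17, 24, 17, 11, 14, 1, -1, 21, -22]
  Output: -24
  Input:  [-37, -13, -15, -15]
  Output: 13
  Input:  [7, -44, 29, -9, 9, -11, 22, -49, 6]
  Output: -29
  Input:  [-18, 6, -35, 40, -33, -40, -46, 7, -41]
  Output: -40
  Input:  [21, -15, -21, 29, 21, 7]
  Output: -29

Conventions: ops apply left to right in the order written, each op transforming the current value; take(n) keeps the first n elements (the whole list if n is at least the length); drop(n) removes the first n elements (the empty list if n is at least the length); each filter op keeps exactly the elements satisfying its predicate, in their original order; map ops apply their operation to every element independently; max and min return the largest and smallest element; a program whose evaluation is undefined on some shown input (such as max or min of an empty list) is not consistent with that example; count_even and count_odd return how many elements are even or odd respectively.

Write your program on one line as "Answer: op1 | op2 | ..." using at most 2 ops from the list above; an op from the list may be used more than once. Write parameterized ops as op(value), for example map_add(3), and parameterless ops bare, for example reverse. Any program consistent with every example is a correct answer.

map_neg | min

Check, running the answer program on each example:
  [-1, -7, 0, 12, 29, 37, 45, 12, -26, -44] -> [1, 7, 0, -12, -29, -37, -45, -12, 26, 44] -> -45
  [-17, 24, 17, 11, 14, 1, -1, 21, -22] -> [17, -24, -17, -11, -14, -1, 1, -21, 22] -> -24
  [-37, -13, -15, -15] -> [37, 13, 15, 15] -> 13
  [7, -44, 29, -9, 9, -11, 22, -49, 6] -> [-7, 44, -29, 9, -9, 11, -22, 49, -6] -> -29
  [-18, 6, -35, 40, -33, -40, -46, 7, -41] -> [18, -6, 35, -40, 33, 40, 46, -7, 41] -> -40
  [21, -15, -21, 29, 21, 7] -> [-21, 15, 21, -29, -21, -7] -> -29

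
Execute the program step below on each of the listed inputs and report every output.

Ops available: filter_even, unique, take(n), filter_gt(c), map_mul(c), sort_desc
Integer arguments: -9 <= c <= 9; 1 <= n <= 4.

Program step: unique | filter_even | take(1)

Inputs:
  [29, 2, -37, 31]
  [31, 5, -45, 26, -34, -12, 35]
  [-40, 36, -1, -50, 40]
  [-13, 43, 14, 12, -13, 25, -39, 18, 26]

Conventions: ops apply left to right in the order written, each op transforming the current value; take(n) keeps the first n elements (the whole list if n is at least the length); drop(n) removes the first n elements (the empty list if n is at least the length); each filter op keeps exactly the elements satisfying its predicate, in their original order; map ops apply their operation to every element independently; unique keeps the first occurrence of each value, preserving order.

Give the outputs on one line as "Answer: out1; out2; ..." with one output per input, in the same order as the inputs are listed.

Execution, op by op:
  [29, 2, -37, 31] -> [29, 2, -37, 31] -> [2] -> [2]
  [31, 5, -45, 26, -34, -12, 35] -> [31, 5, -45, 26, -34, -12, 35] -> [26, -34, -12] -> [26]
  [-40, 36, -1, -50, 40] -> [-40, 36, -1, -50, 40] -> [-40, 36, -50, 40] -> [-40]
  [-13, 43, 14, 12, -13, 25, -39, 18, 26] -> [-13, 43, 14, 12, 25, -39, 18, 26] -> [14, 12, 18, 26] -> [14]

[2]; [26]; [-40]; [14]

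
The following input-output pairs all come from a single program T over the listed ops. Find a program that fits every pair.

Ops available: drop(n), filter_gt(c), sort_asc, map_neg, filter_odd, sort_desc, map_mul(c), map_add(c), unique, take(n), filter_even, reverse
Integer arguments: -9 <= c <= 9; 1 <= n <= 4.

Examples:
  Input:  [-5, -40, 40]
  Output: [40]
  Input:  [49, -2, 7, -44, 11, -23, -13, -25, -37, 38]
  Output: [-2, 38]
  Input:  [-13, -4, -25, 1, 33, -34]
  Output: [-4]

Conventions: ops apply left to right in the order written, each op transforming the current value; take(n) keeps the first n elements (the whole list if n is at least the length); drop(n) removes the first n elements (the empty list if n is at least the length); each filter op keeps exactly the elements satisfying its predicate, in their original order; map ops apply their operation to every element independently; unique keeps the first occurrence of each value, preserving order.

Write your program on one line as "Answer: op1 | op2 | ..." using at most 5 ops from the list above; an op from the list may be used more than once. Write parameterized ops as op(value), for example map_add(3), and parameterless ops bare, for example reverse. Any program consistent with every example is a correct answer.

filter_gt(-6) | reverse | filter_even | reverse

Check, running the answer program on each example:
  [-5, -40, 40] -> [-5, 40] -> [40, -5] -> [40] -> [40]
  [49, -2, 7, -44, 11, -23, -13, -25, -37, 38] -> [49, -2, 7, 11, 38] -> [38, 11, 7, -2, 49] -> [38, -2] -> [-2, 38]
  [-13, -4, -25, 1, 33, -34] -> [-4, 1, 33] -> [33, 1, -4] -> [-4] -> [-4]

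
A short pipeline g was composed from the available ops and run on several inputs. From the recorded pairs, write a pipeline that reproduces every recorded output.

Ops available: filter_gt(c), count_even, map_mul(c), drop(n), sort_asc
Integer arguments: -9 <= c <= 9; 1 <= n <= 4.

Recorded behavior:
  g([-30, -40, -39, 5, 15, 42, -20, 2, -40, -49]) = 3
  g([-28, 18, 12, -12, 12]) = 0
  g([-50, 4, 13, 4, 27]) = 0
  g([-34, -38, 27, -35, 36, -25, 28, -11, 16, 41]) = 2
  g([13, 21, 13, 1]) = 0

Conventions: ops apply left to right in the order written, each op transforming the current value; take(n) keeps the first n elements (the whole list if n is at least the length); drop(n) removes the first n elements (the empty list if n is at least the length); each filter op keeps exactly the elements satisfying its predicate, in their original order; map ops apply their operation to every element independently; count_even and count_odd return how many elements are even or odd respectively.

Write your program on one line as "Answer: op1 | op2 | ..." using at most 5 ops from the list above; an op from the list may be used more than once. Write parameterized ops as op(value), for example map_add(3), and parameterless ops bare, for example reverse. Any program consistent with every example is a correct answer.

map_mul(-3) | drop(4) | filter_gt(3) | map_mul(6) | count_even

Check, running the answer program on each example:
  [-30, -40, -39, 5, 15, 42, -20, 2, -40, -49] -> [90, 120, 117, -15, -45, -126, 60, -6, 120, 147] -> [-45, -126, 60, -6, 120, 147] -> [60, 120, 147] -> [360, 720, 882] -> 3
  [-28, 18, 12, -12, 12] -> [84, -54, -36, 36, -36] -> [-36] -> [] -> [] -> 0
  [-50, 4, 13, 4, 27] -> [150, -12, -39, -12, -81] -> [-81] -> [] -> [] -> 0
  [-34, -38, 27, -35, 36, -25, 28, -11, 16, 41] -> [102, 114, -81, 105, -108, 75, -84, 33, -48, -123] -> [-108, 75, -84, 33, -48, -123] -> [75, 33] -> [450, 198] -> 2
  [13, 21, 13, 1] -> [-39, -63, -39, -3] -> [] -> [] -> [] -> 0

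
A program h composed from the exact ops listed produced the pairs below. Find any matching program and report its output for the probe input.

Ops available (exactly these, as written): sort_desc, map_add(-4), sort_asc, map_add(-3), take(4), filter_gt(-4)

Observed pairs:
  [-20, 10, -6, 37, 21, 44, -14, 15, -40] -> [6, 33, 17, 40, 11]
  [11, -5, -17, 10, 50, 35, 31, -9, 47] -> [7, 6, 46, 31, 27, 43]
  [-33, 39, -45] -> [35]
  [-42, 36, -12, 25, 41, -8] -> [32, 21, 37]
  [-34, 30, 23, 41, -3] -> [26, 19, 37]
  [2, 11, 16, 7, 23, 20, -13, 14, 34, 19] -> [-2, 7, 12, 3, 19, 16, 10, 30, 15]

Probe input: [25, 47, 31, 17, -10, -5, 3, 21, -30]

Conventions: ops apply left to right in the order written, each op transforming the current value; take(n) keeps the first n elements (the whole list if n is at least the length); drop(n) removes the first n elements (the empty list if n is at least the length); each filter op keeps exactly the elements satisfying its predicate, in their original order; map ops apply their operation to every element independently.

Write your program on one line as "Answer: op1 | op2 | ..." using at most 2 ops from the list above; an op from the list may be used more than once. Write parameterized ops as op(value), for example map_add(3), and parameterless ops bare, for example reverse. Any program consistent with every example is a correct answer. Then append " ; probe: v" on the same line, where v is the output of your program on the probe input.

map_add(-4) | filter_gt(-4) ; probe: [21, 43, 27, 13, -1, 17]

Check, running the answer program on each example:
  [-20, 10, -6, 37, 21, 44, -14, 15, -40] -> [-24, 6, -10, 33, 17, 40, -18, 11, -44] -> [6, 33, 17, 40, 11]
  [11, -5, -17, 10, 50, 35, 31, -9, 47] -> [7, -9, -21, 6, 46, 31, 27, -13, 43] -> [7, 6, 46, 31, 27, 43]
  [-33, 39, -45] -> [-37, 35, -49] -> [35]
  [-42, 36, -12, 25, 41, -8] -> [-46, 32, -16, 21, 37, -12] -> [32, 21, 37]
  [-34, 30, 23, 41, -3] -> [-38, 26, 19, 37, -7] -> [26, 19, 37]
  [2, 11, 16, 7, 23, 20, -13, 14, 34, 19] -> [-2, 7, 12, 3, 19, 16, -17, 10, 30, 15] -> [-2, 7, 12, 3, 19, 16, 10, 30, 15]
  probe: [25, 47, 31, 17, -10, -5, 3, 21, -30] -> [21, 43, 27, 13, -14, -9, -1, 17, -34] -> [21, 43, 27, 13, -1, 17]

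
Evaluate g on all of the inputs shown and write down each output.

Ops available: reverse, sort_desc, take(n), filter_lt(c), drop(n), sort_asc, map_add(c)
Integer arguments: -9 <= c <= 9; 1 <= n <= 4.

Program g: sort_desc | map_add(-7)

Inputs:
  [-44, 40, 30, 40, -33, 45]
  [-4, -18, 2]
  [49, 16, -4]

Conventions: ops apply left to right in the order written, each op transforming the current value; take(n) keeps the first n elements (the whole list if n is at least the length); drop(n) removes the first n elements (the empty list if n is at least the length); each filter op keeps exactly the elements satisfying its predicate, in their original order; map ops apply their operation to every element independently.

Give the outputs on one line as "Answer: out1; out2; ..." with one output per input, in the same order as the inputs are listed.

[38, 33, 33, 23, -40, -51]; [-5, -11, -25]; [42, 9, -11]

Execution, op by op:
  [-44, 40, 30, 40, -33, 45] -> [45, 40, 40, 30, -33, -44] -> [38, 33, 33, 23, -40, -51]
  [-4, -18, 2] -> [2, -4, -18] -> [-5, -11, -25]
  [49, 16, -4] -> [49, 16, -4] -> [42, 9, -11]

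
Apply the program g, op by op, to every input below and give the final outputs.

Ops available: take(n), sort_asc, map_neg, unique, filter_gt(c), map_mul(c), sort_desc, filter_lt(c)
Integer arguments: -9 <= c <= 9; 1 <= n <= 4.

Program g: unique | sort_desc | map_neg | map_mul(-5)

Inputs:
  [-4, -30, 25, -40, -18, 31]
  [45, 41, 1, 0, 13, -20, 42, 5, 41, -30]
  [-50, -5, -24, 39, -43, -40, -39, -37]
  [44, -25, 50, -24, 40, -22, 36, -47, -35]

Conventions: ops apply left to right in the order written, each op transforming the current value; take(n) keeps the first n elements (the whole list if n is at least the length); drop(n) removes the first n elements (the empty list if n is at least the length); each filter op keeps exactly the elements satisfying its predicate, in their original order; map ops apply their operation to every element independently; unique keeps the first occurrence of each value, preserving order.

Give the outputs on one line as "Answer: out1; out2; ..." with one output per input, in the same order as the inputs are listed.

[155, 125, -20, -90, -150, -200]; [225, 210, 205, 65, 25, 5, 0, -100, -150]; [195, -25, -120, -185, -195, -200, -215, -250]; [250, 220, 200, 180, -110, -120, -125, -175, -235]

Execution, op by op:
  [-4, -30, 25, -40, -18, 31] -> [-4, -30, 25, -40, -18, 31] -> [31, 25, -4, -18, -30, -40] -> [-31, -25, 4, 18, 30, 40] -> [155, 125, -20, -90, -150, -200]
  [45, 41, 1, 0, 13, -20, 42, 5, 41, -30] -> [45, 41, 1, 0, 13, -20, 42, 5, -30] -> [45, 42, 41, 13, 5, 1, 0, -20, -30] -> [-45, -42, -41, -13, -5, -1, 0, 20, 30] -> [225, 210, 205, 65, 25, 5, 0, -100, -150]
  [-50, -5, -24, 39, -43, -40, -39, -37] -> [-50, -5, -24, 39, -43, -40, -39, -37] -> [39, -5, -24, -37, -39, -40, -43, -50] -> [-39, 5, 24, 37, 39, 40, 43, 50] -> [195, -25, -120, -185, -195, -200, -215, -250]
  [44, -25, 50, -24, 40, -22, 36, -47, -35] -> [44, -25, 50, -24, 40, -22, 36, -47, -35] -> [50, 44, 40, 36, -22, -24, -25, -35, -47] -> [-50, -44, -40, -36, 22, 24, 25, 35, 47] -> [250, 220, 200, 180, -110, -120, -125, -175, -235]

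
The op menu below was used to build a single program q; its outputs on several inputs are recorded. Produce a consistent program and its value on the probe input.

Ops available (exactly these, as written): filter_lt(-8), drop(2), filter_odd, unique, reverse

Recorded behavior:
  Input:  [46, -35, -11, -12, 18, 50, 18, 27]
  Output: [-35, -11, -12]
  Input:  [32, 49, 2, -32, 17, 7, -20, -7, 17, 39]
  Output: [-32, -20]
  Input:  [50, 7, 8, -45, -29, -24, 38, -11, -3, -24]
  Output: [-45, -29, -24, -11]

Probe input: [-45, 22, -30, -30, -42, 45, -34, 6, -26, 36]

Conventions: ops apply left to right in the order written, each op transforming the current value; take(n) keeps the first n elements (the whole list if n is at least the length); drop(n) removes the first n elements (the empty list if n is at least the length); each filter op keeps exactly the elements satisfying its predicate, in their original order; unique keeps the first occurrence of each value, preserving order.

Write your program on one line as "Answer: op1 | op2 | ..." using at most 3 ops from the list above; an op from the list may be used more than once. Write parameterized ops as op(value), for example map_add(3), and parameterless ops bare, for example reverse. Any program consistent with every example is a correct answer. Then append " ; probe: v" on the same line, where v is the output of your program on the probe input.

filter_lt(-8) | unique ; probe: [-45, -30, -42, -34, -26]

Check, running the answer program on each example:
  [46, -35, -11, -12, 18, 50, 18, 27] -> [-35, -11, -12] -> [-35, -11, -12]
  [32, 49, 2, -32, 17, 7, -20, -7, 17, 39] -> [-32, -20] -> [-32, -20]
  [50, 7, 8, -45, -29, -24, 38, -11, -3, -24] -> [-45, -29, -24, -11, -24] -> [-45, -29, -24, -11]
  probe: [-45, 22, -30, -30, -42, 45, -34, 6, -26, 36] -> [-45, -30, -30, -42, -34, -26] -> [-45, -30, -42, -34, -26]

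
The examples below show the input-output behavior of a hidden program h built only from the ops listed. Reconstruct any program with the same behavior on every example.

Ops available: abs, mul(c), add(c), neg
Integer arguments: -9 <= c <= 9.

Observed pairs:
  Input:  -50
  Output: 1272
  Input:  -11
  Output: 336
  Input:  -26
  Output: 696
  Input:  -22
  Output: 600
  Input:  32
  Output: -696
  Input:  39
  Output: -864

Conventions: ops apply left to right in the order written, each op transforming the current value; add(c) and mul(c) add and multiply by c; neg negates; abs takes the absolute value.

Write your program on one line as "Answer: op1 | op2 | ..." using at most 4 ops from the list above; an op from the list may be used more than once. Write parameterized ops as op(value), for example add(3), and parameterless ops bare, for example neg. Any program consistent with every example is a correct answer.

mul(-3) | add(9) | mul(-8) | neg

Check, running the answer program on each example:
  -50 -> 150 -> 159 -> -1272 -> 1272
  -11 -> 33 -> 42 -> -336 -> 336
  -26 -> 78 -> 87 -> -696 -> 696
  -22 -> 66 -> 75 -> -600 -> 600
  32 -> -96 -> -87 -> 696 -> -696
  39 -> -117 -> -108 -> 864 -> -864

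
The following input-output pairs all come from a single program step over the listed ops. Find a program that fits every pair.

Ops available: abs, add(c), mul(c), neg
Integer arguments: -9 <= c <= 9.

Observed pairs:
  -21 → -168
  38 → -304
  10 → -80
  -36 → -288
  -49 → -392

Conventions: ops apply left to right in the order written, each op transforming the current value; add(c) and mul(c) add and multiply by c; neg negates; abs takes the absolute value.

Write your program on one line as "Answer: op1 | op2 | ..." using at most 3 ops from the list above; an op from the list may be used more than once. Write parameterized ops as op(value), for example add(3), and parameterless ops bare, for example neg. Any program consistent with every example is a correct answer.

abs | mul(8) | neg

Check, running the answer program on each example:
  -21 -> 21 -> 168 -> -168
  38 -> 38 -> 304 -> -304
  10 -> 10 -> 80 -> -80
  -36 -> 36 -> 288 -> -288
  -49 -> 49 -> 392 -> -392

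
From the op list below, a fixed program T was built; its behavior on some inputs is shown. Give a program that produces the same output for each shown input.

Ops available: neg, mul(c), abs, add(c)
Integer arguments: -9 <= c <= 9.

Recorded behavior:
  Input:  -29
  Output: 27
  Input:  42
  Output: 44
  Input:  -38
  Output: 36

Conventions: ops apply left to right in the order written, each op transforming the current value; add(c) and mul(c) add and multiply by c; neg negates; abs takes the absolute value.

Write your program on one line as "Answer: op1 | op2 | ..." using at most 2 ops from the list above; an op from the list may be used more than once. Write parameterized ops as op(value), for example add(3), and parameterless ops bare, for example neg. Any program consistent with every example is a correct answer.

add(2) | abs

Check, running the answer program on each example:
  -29 -> -27 -> 27
  42 -> 44 -> 44
  -38 -> -36 -> 36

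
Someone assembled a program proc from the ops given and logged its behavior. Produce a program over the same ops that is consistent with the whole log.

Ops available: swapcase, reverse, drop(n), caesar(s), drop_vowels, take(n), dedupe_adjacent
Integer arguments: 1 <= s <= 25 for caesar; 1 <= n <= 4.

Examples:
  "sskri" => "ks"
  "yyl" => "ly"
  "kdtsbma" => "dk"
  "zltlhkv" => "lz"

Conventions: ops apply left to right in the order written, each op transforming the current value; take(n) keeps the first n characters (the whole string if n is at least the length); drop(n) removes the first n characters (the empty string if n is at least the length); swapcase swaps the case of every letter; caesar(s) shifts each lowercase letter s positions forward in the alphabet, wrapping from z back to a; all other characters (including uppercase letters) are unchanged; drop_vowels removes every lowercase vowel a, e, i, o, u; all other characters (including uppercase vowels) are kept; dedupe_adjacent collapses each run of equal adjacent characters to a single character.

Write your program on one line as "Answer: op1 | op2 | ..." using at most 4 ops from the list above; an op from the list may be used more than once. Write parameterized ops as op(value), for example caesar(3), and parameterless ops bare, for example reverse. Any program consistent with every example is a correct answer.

dedupe_adjacent | take(2) | reverse

Check, running the answer program on each example:
  "sskri" -> "skri" -> "sk" -> "ks"
  "yyl" -> "yl" -> "yl" -> "ly"
  "kdtsbma" -> "kdtsbma" -> "kd" -> "dk"
  "zltlhkv" -> "zltlhkv" -> "zl" -> "lz"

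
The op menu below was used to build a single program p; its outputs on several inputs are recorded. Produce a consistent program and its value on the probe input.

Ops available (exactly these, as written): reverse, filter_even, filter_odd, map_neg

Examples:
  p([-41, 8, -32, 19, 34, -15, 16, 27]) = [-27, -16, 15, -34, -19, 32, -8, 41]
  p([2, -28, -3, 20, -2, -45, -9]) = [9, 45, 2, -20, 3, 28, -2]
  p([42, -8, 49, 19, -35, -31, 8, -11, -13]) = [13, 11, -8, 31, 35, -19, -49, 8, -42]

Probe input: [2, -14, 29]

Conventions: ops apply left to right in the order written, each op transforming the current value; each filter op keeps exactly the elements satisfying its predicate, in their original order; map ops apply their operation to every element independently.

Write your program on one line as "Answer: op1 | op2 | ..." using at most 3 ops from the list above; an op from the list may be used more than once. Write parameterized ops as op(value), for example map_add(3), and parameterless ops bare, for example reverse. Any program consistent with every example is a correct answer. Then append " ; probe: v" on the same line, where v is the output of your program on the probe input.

map_neg | reverse ; probe: [-29, 14, -2]

Check, running the answer program on each example:
  [-41, 8, -32, 19, 34, -15, 16, 27] -> [41, -8, 32, -19, -34, 15, -16, -27] -> [-27, -16, 15, -34, -19, 32, -8, 41]
  [2, -28, -3, 20, -2, -45, -9] -> [-2, 28, 3, -20, 2, 45, 9] -> [9, 45, 2, -20, 3, 28, -2]
  [42, -8, 49, 19, -35, -31, 8, -11, -13] -> [-42, 8, -49, -19, 35, 31, -8, 11, 13] -> [13, 11, -8, 31, 35, -19, -49, 8, -42]
  probe: [2, -14, 29] -> [-2, 14, -29] -> [-29, 14, -2]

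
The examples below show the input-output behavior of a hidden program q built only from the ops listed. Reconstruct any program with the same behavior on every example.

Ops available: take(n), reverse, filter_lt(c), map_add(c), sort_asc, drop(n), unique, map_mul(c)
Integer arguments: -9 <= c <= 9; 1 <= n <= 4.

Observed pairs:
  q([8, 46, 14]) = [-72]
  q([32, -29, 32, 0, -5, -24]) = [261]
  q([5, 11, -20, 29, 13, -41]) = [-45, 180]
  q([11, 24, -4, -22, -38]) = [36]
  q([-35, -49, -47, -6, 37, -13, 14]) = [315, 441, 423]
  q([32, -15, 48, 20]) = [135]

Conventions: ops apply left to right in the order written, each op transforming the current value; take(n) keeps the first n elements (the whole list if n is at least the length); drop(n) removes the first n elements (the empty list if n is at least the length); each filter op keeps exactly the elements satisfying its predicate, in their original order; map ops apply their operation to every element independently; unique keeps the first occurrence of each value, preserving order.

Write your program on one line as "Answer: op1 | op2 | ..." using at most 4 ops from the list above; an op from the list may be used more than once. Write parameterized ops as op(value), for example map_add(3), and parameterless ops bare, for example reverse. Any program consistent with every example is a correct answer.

take(3) | unique | filter_lt(9) | map_mul(-9)

Check, running the answer program on each example:
  [8, 46, 14] -> [8, 46, 14] -> [8, 46, 14] -> [8] -> [-72]
  [32, -29, 32, 0, -5, -24] -> [32, -29, 32] -> [32, -29] -> [-29] -> [261]
  [5, 11, -20, 29, 13, -41] -> [5, 11, -20] -> [5, 11, -20] -> [5, -20] -> [-45, 180]
  [11, 24, -4, -22, -38] -> [11, 24, -4] -> [11, 24, -4] -> [-4] -> [36]
  [-35, -49, -47, -6, 37, -13, 14] -> [-35, -49, -47] -> [-35, -49, -47] -> [-35, -49, -47] -> [315, 441, 423]
  [32, -15, 48, 20] -> [32, -15, 48] -> [32, -15, 48] -> [-15] -> [135]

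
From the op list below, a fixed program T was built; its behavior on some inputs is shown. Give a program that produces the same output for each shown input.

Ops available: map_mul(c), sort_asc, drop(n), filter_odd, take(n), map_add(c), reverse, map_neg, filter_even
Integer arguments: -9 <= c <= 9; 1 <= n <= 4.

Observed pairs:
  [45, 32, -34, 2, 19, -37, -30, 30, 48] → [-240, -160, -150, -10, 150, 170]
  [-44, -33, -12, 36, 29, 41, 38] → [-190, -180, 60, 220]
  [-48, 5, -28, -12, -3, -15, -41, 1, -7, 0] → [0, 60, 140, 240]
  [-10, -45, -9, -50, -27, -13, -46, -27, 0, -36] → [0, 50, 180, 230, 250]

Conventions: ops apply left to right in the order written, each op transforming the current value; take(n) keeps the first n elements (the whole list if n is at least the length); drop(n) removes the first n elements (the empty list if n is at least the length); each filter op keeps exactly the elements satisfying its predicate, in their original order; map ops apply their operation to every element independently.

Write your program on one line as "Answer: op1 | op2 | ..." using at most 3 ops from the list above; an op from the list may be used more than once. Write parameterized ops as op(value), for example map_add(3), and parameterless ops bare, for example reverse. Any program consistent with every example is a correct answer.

map_mul(-5) | filter_even | sort_asc

Check, running the answer program on each example:
  [45, 32, -34, 2, 19, -37, -30, 30, 48] -> [-225, -160, 170, -10, -95, 185, 150, -150, -240] -> [-160, 170, -10, 150, -150, -240] -> [-240, -160, -150, -10, 150, 170]
  [-44, -33, -12, 36, 29, 41, 38] -> [220, 165, 60, -180, -145, -205, -190] -> [220, 60, -180, -190] -> [-190, -180, 60, 220]
  [-48, 5, -28, -12, -3, -15, -41, 1, -7, 0] -> [240, -25, 140, 60, 15, 75, 205, -5, 35, 0] -> [240, 140, 60, 0] -> [0, 60, 140, 240]
  [-10, -45, -9, -50, -27, -13, -46, -27, 0, -36] -> [50, 225, 45, 250, 135, 65, 230, 135, 0, 180] -> [50, 250, 230, 0, 180] -> [0, 50, 180, 230, 250]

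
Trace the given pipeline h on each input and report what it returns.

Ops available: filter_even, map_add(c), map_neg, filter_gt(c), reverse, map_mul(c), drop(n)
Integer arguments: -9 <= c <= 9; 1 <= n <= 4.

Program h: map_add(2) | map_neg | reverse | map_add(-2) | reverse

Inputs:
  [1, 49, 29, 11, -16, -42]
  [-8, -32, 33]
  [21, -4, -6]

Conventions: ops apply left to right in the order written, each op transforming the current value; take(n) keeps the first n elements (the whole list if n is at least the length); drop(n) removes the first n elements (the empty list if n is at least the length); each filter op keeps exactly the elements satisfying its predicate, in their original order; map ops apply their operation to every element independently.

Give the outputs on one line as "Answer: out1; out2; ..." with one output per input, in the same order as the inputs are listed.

Execution, op by op:
  [1, 49, 29, 11, -16, -42] -> [3, 51, 31, 13, -14, -40] -> [-3, -51, -31, -13, 14, 40] -> [40, 14, -13, -31, -51, -3] -> [38, 12, -15, -33, -53, -5] -> [-5, -53, -33, -15, 12, 38]
  [-8, -32, 33] -> [-6, -30, 35] -> [6, 30, -35] -> [-35, 30, 6] -> [-37, 28, 4] -> [4, 28, -37]
  [21, -4, -6] -> [23, -2, -4] -> [-23, 2, 4] -> [4, 2, -23] -> [2, 0, -25] -> [-25, 0, 2]

[-5, -53, -33, -15, 12, 38]; [4, 28, -37]; [-25, 0, 2]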